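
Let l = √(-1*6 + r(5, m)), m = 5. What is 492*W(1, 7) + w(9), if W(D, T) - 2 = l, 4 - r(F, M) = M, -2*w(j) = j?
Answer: 1959/2 + 492*I*√7 ≈ 979.5 + 1301.7*I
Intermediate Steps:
w(j) = -j/2
r(F, M) = 4 - M
l = I*√7 (l = √(-1*6 + (4 - 1*5)) = √(-6 + (4 - 5)) = √(-6 - 1) = √(-7) = I*√7 ≈ 2.6458*I)
W(D, T) = 2 + I*√7
492*W(1, 7) + w(9) = 492*(2 + I*√7) - ½*9 = (984 + 492*I*√7) - 9/2 = 1959/2 + 492*I*√7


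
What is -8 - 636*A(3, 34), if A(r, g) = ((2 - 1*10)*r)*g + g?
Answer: 497344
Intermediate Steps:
A(r, g) = g - 8*g*r (A(r, g) = ((2 - 10)*r)*g + g = (-8*r)*g + g = -8*g*r + g = g - 8*g*r)
-8 - 636*A(3, 34) = -8 - 21624*(1 - 8*3) = -8 - 21624*(1 - 24) = -8 - 21624*(-23) = -8 - 636*(-782) = -8 + 497352 = 497344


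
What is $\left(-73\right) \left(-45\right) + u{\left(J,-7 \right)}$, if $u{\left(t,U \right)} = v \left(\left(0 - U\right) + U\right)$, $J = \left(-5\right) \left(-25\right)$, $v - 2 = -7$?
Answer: $3285$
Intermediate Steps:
$v = -5$ ($v = 2 - 7 = -5$)
$J = 125$
$u{\left(t,U \right)} = 0$ ($u{\left(t,U \right)} = - 5 \left(\left(0 - U\right) + U\right) = - 5 \left(- U + U\right) = \left(-5\right) 0 = 0$)
$\left(-73\right) \left(-45\right) + u{\left(J,-7 \right)} = \left(-73\right) \left(-45\right) + 0 = 3285 + 0 = 3285$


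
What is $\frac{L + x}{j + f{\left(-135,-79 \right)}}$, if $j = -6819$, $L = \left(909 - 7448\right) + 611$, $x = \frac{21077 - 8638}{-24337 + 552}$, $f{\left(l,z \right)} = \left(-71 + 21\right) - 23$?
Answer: $\frac{141009919}{163926220} \approx 0.8602$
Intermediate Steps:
$f{\left(l,z \right)} = -73$ ($f{\left(l,z \right)} = -50 - 23 = -73$)
$x = - \frac{12439}{23785}$ ($x = \frac{12439}{-23785} = 12439 \left(- \frac{1}{23785}\right) = - \frac{12439}{23785} \approx -0.52298$)
$L = -5928$ ($L = -6539 + 611 = -5928$)
$\frac{L + x}{j + f{\left(-135,-79 \right)}} = \frac{-5928 - \frac{12439}{23785}}{-6819 - 73} = - \frac{141009919}{23785 \left(-6892\right)} = \left(- \frac{141009919}{23785}\right) \left(- \frac{1}{6892}\right) = \frac{141009919}{163926220}$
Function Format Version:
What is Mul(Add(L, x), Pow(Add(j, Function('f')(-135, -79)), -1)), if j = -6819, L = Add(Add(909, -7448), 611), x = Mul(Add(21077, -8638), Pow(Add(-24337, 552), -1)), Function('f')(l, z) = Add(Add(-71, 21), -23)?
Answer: Rational(141009919, 163926220) ≈ 0.86020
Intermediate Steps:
Function('f')(l, z) = -73 (Function('f')(l, z) = Add(-50, -23) = -73)
x = Rational(-12439, 23785) (x = Mul(12439, Pow(-23785, -1)) = Mul(12439, Rational(-1, 23785)) = Rational(-12439, 23785) ≈ -0.52298)
L = -5928 (L = Add(-6539, 611) = -5928)
Mul(Add(L, x), Pow(Add(j, Function('f')(-135, -79)), -1)) = Mul(Add(-5928, Rational(-12439, 23785)), Pow(Add(-6819, -73), -1)) = Mul(Rational(-141009919, 23785), Pow(-6892, -1)) = Mul(Rational(-141009919, 23785), Rational(-1, 6892)) = Rational(141009919, 163926220)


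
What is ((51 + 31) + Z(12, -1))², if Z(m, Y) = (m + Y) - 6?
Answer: 7569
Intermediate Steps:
Z(m, Y) = -6 + Y + m (Z(m, Y) = (Y + m) - 6 = -6 + Y + m)
((51 + 31) + Z(12, -1))² = ((51 + 31) + (-6 - 1 + 12))² = (82 + 5)² = 87² = 7569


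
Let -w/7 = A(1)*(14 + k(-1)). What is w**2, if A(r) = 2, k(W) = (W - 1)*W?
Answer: 50176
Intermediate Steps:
k(W) = W*(-1 + W) (k(W) = (-1 + W)*W = W*(-1 + W))
w = -224 (w = -14*(14 - (-1 - 1)) = -14*(14 - 1*(-2)) = -14*(14 + 2) = -14*16 = -7*32 = -224)
w**2 = (-224)**2 = 50176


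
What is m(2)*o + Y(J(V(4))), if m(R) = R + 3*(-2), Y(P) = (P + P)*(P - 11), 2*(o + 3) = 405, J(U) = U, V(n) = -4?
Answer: -678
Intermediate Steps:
o = 399/2 (o = -3 + (½)*405 = -3 + 405/2 = 399/2 ≈ 199.50)
Y(P) = 2*P*(-11 + P) (Y(P) = (2*P)*(-11 + P) = 2*P*(-11 + P))
m(R) = -6 + R (m(R) = R - 6 = -6 + R)
m(2)*o + Y(J(V(4))) = (-6 + 2)*(399/2) + 2*(-4)*(-11 - 4) = -4*399/2 + 2*(-4)*(-15) = -798 + 120 = -678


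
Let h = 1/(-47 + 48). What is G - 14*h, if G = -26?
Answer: -40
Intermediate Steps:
h = 1 (h = 1/1 = 1)
G - 14*h = -26 - 14*1 = -26 - 14 = -40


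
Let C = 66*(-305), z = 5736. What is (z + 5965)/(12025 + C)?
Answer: -11701/8105 ≈ -1.4437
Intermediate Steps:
C = -20130
(z + 5965)/(12025 + C) = (5736 + 5965)/(12025 - 20130) = 11701/(-8105) = 11701*(-1/8105) = -11701/8105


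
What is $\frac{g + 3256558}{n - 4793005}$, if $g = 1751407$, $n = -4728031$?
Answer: $- \frac{5007965}{9521036} \approx -0.52599$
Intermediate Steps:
$\frac{g + 3256558}{n - 4793005} = \frac{1751407 + 3256558}{-4728031 - 4793005} = \frac{5007965}{-9521036} = 5007965 \left(- \frac{1}{9521036}\right) = - \frac{5007965}{9521036}$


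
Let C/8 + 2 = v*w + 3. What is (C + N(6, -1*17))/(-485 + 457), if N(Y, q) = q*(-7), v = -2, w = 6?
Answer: -31/28 ≈ -1.1071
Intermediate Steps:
N(Y, q) = -7*q
C = -88 (C = -16 + 8*(-2*6 + 3) = -16 + 8*(-12 + 3) = -16 + 8*(-9) = -16 - 72 = -88)
(C + N(6, -1*17))/(-485 + 457) = (-88 - (-7)*17)/(-485 + 457) = (-88 - 7*(-17))/(-28) = (-88 + 119)*(-1/28) = 31*(-1/28) = -31/28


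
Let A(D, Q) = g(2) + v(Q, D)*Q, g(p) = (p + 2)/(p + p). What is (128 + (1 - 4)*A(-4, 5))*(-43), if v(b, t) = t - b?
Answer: -11180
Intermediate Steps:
g(p) = (2 + p)/(2*p) (g(p) = (2 + p)/((2*p)) = (2 + p)*(1/(2*p)) = (2 + p)/(2*p))
A(D, Q) = 1 + Q*(D - Q) (A(D, Q) = (1/2)*(2 + 2)/2 + (D - Q)*Q = (1/2)*(1/2)*4 + Q*(D - Q) = 1 + Q*(D - Q))
(128 + (1 - 4)*A(-4, 5))*(-43) = (128 + (1 - 4)*(1 + 5*(-4 - 1*5)))*(-43) = (128 - 3*(1 + 5*(-4 - 5)))*(-43) = (128 - 3*(1 + 5*(-9)))*(-43) = (128 - 3*(1 - 45))*(-43) = (128 - 3*(-44))*(-43) = (128 + 132)*(-43) = 260*(-43) = -11180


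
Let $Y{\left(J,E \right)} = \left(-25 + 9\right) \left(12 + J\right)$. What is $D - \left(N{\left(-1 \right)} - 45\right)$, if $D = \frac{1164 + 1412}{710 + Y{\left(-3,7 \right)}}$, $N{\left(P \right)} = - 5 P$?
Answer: $\frac{12608}{283} \approx 44.551$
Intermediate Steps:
$Y{\left(J,E \right)} = -192 - 16 J$ ($Y{\left(J,E \right)} = - 16 \left(12 + J\right) = -192 - 16 J$)
$D = \frac{1288}{283}$ ($D = \frac{1164 + 1412}{710 - 144} = \frac{2576}{710 + \left(-192 + 48\right)} = \frac{2576}{710 - 144} = \frac{2576}{566} = 2576 \cdot \frac{1}{566} = \frac{1288}{283} \approx 4.5512$)
$D - \left(N{\left(-1 \right)} - 45\right) = \frac{1288}{283} - \left(\left(-5\right) \left(-1\right) - 45\right) = \frac{1288}{283} - \left(5 - 45\right) = \frac{1288}{283} - -40 = \frac{1288}{283} + 40 = \frac{12608}{283}$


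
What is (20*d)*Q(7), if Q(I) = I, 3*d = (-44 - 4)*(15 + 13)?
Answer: -62720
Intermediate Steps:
d = -448 (d = ((-44 - 4)*(15 + 13))/3 = (-48*28)/3 = (1/3)*(-1344) = -448)
(20*d)*Q(7) = (20*(-448))*7 = -8960*7 = -62720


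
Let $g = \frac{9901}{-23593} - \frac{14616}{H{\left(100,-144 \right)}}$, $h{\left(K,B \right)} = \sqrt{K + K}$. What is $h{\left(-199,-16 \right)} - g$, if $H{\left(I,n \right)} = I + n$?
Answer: $- \frac{86099911}{259523} + i \sqrt{398} \approx -331.76 + 19.95 i$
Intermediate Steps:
$h{\left(K,B \right)} = \sqrt{2} \sqrt{K}$ ($h{\left(K,B \right)} = \sqrt{2 K} = \sqrt{2} \sqrt{K}$)
$g = \frac{86099911}{259523}$ ($g = \frac{9901}{-23593} - \frac{14616}{100 - 144} = 9901 \left(- \frac{1}{23593}\right) - \frac{14616}{-44} = - \frac{9901}{23593} - - \frac{3654}{11} = - \frac{9901}{23593} + \frac{3654}{11} = \frac{86099911}{259523} \approx 331.76$)
$h{\left(-199,-16 \right)} - g = \sqrt{2} \sqrt{-199} - \frac{86099911}{259523} = \sqrt{2} i \sqrt{199} - \frac{86099911}{259523} = i \sqrt{398} - \frac{86099911}{259523} = - \frac{86099911}{259523} + i \sqrt{398}$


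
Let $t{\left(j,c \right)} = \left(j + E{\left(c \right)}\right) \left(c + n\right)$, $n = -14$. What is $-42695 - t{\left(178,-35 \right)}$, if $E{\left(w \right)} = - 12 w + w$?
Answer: $-15108$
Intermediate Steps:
$E{\left(w \right)} = - 11 w$
$t{\left(j,c \right)} = \left(-14 + c\right) \left(j - 11 c\right)$ ($t{\left(j,c \right)} = \left(j - 11 c\right) \left(c - 14\right) = \left(j - 11 c\right) \left(-14 + c\right) = \left(-14 + c\right) \left(j - 11 c\right)$)
$-42695 - t{\left(178,-35 \right)} = -42695 - \left(\left(-14\right) 178 - 11 \left(-35\right)^{2} + 154 \left(-35\right) - 6230\right) = -42695 - \left(-2492 - 13475 - 5390 - 6230\right) = -42695 - -27587 = -42695 + 27587 = -15108$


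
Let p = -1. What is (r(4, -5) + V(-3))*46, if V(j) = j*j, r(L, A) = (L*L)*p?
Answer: -322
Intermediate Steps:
r(L, A) = -L**2 (r(L, A) = (L*L)*(-1) = L**2*(-1) = -L**2)
V(j) = j**2
(r(4, -5) + V(-3))*46 = (-1*4**2 + (-3)**2)*46 = (-1*16 + 9)*46 = (-16 + 9)*46 = -7*46 = -322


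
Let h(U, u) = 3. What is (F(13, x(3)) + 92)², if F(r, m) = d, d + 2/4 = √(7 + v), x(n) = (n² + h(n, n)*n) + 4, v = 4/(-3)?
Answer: 100535/12 + 61*√51 ≈ 8813.5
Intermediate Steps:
v = -4/3 (v = 4*(-⅓) = -4/3 ≈ -1.3333)
x(n) = 4 + n² + 3*n (x(n) = (n² + 3*n) + 4 = 4 + n² + 3*n)
d = -½ + √51/3 (d = -½ + √(7 - 4/3) = -½ + √(17/3) = -½ + √51/3 ≈ 1.8805)
F(r, m) = -½ + √51/3
(F(13, x(3)) + 92)² = ((-½ + √51/3) + 92)² = (183/2 + √51/3)²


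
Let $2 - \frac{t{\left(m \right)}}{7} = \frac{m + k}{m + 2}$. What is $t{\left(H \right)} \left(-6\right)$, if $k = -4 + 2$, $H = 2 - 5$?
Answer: $126$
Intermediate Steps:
$H = -3$ ($H = 2 - 5 = -3$)
$k = -2$
$t{\left(m \right)} = 14 - \frac{7 \left(-2 + m\right)}{2 + m}$ ($t{\left(m \right)} = 14 - 7 \frac{m - 2}{m + 2} = 14 - 7 \frac{-2 + m}{2 + m} = 14 - \frac{7 \left(-2 + m\right)}{2 + m}$)
$t{\left(H \right)} \left(-6\right) = \frac{7 \left(6 - 3\right)}{2 - 3} \left(-6\right) = 7 \frac{1}{-1} \cdot 3 \left(-6\right) = 7 \left(-1\right) 3 \left(-6\right) = \left(-21\right) \left(-6\right) = 126$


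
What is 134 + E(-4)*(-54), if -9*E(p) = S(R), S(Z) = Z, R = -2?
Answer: 122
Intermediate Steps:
E(p) = 2/9 (E(p) = -1/9*(-2) = 2/9)
134 + E(-4)*(-54) = 134 + (2/9)*(-54) = 134 - 12 = 122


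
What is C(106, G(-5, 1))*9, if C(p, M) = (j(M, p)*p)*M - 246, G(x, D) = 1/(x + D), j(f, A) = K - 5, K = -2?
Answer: -1089/2 ≈ -544.50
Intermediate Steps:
j(f, A) = -7 (j(f, A) = -2 - 5 = -7)
G(x, D) = 1/(D + x)
C(p, M) = -246 - 7*M*p (C(p, M) = (-7*p)*M - 246 = -7*M*p - 246 = -246 - 7*M*p)
C(106, G(-5, 1))*9 = (-246 - 7*106/(1 - 5))*9 = (-246 - 7*106/(-4))*9 = (-246 - 7*(-¼)*106)*9 = (-246 + 371/2)*9 = -121/2*9 = -1089/2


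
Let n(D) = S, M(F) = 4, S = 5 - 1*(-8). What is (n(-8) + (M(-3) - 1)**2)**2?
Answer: 484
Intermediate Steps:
S = 13 (S = 5 + 8 = 13)
n(D) = 13
(n(-8) + (M(-3) - 1)**2)**2 = (13 + (4 - 1)**2)**2 = (13 + 3**2)**2 = (13 + 9)**2 = 22**2 = 484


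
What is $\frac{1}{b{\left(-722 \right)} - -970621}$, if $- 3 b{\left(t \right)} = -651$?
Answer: $\frac{1}{970838} \approx 1.03 \cdot 10^{-6}$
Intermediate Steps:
$b{\left(t \right)} = 217$ ($b{\left(t \right)} = \left(- \frac{1}{3}\right) \left(-651\right) = 217$)
$\frac{1}{b{\left(-722 \right)} - -970621} = \frac{1}{217 - -970621} = \frac{1}{217 + 970621} = \frac{1}{970838}$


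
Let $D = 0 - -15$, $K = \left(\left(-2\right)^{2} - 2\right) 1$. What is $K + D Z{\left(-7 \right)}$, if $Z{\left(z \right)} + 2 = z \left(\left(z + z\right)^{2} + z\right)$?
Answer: $-19873$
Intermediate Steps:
$K = 2$ ($K = \left(4 - 2\right) 1 = 2 \cdot 1 = 2$)
$Z{\left(z \right)} = -2 + z \left(z + 4 z^{2}\right)$ ($Z{\left(z \right)} = -2 + z \left(\left(z + z\right)^{2} + z\right) = -2 + z \left(\left(2 z\right)^{2} + z\right) = -2 + z \left(4 z^{2} + z\right) = -2 + z \left(z + 4 z^{2}\right)$)
$D = 15$ ($D = 0 + 15 = 15$)
$K + D Z{\left(-7 \right)} = 2 + 15 \left(-2 + \left(-7\right)^{2} + 4 \left(-7\right)^{3}\right) = 2 + 15 \left(-2 + 49 + 4 \left(-343\right)\right) = 2 + 15 \left(-2 + 49 - 1372\right) = 2 + 15 \left(-1325\right) = 2 - 19875 = -19873$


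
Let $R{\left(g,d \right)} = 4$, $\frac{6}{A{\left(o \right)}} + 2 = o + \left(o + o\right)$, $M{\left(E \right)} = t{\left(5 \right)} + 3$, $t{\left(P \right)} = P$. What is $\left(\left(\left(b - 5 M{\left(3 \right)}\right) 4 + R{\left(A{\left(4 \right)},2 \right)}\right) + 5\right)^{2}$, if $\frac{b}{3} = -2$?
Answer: $30625$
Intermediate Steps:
$b = -6$ ($b = 3 \left(-2\right) = -6$)
$M{\left(E \right)} = 8$ ($M{\left(E \right)} = 5 + 3 = 8$)
$A{\left(o \right)} = \frac{6}{-2 + 3 o}$ ($A{\left(o \right)} = \frac{6}{-2 + \left(o + \left(o + o\right)\right)} = \frac{6}{-2 + \left(o + 2 o\right)} = \frac{6}{-2 + 3 o}$)
$\left(\left(\left(b - 5 M{\left(3 \right)}\right) 4 + R{\left(A{\left(4 \right)},2 \right)}\right) + 5\right)^{2} = \left(\left(\left(-6 - 40\right) 4 + 4\right) + 5\right)^{2} = \left(\left(\left(-46\right) 4 + 4\right) + 5\right)^{2} = \left(\left(-184 + 4\right) + 5\right)^{2} = \left(-180 + 5\right)^{2} = \left(-175\right)^{2} = 30625$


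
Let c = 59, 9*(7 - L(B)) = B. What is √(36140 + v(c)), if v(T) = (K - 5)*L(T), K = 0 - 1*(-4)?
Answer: 2*√81314/3 ≈ 190.10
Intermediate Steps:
L(B) = 7 - B/9
K = 4 (K = 0 + 4 = 4)
v(T) = -7 + T/9 (v(T) = (4 - 5)*(7 - T/9) = -(7 - T/9) = -7 + T/9)
√(36140 + v(c)) = √(36140 + (-7 + (⅑)*59)) = √(36140 + (-7 + 59/9)) = √(36140 - 4/9) = √(325256/9) = 2*√81314/3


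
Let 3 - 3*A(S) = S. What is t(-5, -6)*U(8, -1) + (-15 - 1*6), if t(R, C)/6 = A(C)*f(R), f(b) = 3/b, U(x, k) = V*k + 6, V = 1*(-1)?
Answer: -483/5 ≈ -96.600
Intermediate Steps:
V = -1
A(S) = 1 - S/3
U(x, k) = 6 - k (U(x, k) = -k + 6 = 6 - k)
t(R, C) = 18*(1 - C/3)/R (t(R, C) = 6*((1 - C/3)*(3/R)) = 6*(3*(1 - C/3)/R) = 18*(1 - C/3)/R)
t(-5, -6)*U(8, -1) + (-15 - 1*6) = (6*(3 - 1*(-6))/(-5))*(6 - 1*(-1)) + (-15 - 1*6) = (6*(-1/5)*(3 + 6))*(6 + 1) + (-15 - 6) = (6*(-1/5)*9)*7 - 21 = -54/5*7 - 21 = -378/5 - 21 = -483/5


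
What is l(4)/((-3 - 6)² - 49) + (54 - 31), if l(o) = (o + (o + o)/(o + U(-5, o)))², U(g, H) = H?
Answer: 761/32 ≈ 23.781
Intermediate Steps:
l(o) = (1 + o)² (l(o) = (o + (o + o)/(o + o))² = (o + (2*o)/((2*o)))² = (o + (2*o)*(1/(2*o)))² = (o + 1)² = (1 + o)²)
l(4)/((-3 - 6)² - 49) + (54 - 31) = (1 + 4)²/((-3 - 6)² - 49) + (54 - 31) = 5²/((-9)² - 49) + 23 = 25/(81 - 49) + 23 = 25/32 + 23 = 761/32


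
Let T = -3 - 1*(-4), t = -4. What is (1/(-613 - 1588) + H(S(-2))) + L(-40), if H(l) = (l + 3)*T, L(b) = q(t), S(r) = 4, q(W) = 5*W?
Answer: -28614/2201 ≈ -13.000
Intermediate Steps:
L(b) = -20 (L(b) = 5*(-4) = -20)
T = 1 (T = -3 + 4 = 1)
H(l) = 3 + l (H(l) = (l + 3)*1 = (3 + l)*1 = 3 + l)
(1/(-613 - 1588) + H(S(-2))) + L(-40) = (1/(-613 - 1588) + (3 + 4)) - 20 = (1/(-2201) + 7) - 20 = (-1/2201 + 7) - 20 = 15406/2201 - 20 = -28614/2201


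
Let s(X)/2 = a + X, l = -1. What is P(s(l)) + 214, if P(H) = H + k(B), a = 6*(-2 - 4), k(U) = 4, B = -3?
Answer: 144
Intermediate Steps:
a = -36 (a = 6*(-6) = -36)
s(X) = -72 + 2*X (s(X) = 2*(-36 + X) = -72 + 2*X)
P(H) = 4 + H (P(H) = H + 4 = 4 + H)
P(s(l)) + 214 = (4 + (-72 + 2*(-1))) + 214 = (4 + (-72 - 2)) + 214 = (4 - 74) + 214 = -70 + 214 = 144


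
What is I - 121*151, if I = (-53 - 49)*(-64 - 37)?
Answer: -7969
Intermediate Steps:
I = 10302 (I = -102*(-101) = 10302)
I - 121*151 = 10302 - 121*151 = 10302 - 18271 = -7969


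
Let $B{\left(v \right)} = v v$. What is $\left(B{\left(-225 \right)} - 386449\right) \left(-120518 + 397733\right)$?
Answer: $-93095450160$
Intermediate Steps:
$B{\left(v \right)} = v^{2}$
$\left(B{\left(-225 \right)} - 386449\right) \left(-120518 + 397733\right) = \left(\left(-225\right)^{2} - 386449\right) \left(-120518 + 397733\right) = \left(50625 - 386449\right) 277215 = \left(-335824\right) 277215 = -93095450160$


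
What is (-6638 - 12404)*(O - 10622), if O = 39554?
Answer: -550923144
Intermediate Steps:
(-6638 - 12404)*(O - 10622) = (-6638 - 12404)*(39554 - 10622) = -19042*28932 = -550923144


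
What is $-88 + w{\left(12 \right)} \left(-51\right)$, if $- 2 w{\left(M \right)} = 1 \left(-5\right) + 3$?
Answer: $-139$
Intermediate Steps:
$w{\left(M \right)} = 1$ ($w{\left(M \right)} = - \frac{1 \left(-5\right) + 3}{2} = - \frac{-5 + 3}{2} = \left(- \frac{1}{2}\right) \left(-2\right) = 1$)
$-88 + w{\left(12 \right)} \left(-51\right) = -88 + 1 \left(-51\right) = -88 - 51 = -139$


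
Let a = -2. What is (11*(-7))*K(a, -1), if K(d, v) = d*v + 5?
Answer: -539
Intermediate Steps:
K(d, v) = 5 + d*v
(11*(-7))*K(a, -1) = (11*(-7))*(5 - 2*(-1)) = -77*(5 + 2) = -77*7 = -539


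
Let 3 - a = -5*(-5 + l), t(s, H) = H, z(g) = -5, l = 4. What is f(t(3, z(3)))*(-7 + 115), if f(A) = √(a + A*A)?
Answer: 108*√23 ≈ 517.95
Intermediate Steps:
a = -2 (a = 3 - (-5)*(-5 + 4) = 3 - (-5)*(-1) = 3 - 1*5 = 3 - 5 = -2)
f(A) = √(-2 + A²) (f(A) = √(-2 + A*A) = √(-2 + A²))
f(t(3, z(3)))*(-7 + 115) = √(-2 + (-5)²)*(-7 + 115) = √(-2 + 25)*108 = √23*108 = 108*√23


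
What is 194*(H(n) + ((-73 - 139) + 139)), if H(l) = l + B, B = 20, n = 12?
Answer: -7954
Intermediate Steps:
H(l) = 20 + l (H(l) = l + 20 = 20 + l)
194*(H(n) + ((-73 - 139) + 139)) = 194*((20 + 12) + ((-73 - 139) + 139)) = 194*(32 + (-212 + 139)) = 194*(32 - 73) = 194*(-41) = -7954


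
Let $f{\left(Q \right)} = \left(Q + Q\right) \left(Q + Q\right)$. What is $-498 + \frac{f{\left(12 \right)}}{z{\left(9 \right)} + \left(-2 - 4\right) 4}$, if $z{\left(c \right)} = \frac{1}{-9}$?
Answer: $- \frac{113250}{217} \approx -521.89$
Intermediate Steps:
$f{\left(Q \right)} = 4 Q^{2}$ ($f{\left(Q \right)} = 2 Q 2 Q = 4 Q^{2}$)
$z{\left(c \right)} = - \frac{1}{9}$
$-498 + \frac{f{\left(12 \right)}}{z{\left(9 \right)} + \left(-2 - 4\right) 4} = -498 + \frac{4 \cdot 12^{2}}{- \frac{1}{9} + \left(-2 - 4\right) 4} = -498 + \frac{4 \cdot 144}{- \frac{1}{9} - 24} = -498 + \frac{576}{- \frac{1}{9} - 24} = -498 + \frac{576}{- \frac{217}{9}} = -498 + 576 \left(- \frac{9}{217}\right) = -498 - \frac{5184}{217} = - \frac{113250}{217}$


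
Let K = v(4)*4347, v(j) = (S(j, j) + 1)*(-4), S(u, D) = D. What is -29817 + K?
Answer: -116757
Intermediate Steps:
v(j) = -4 - 4*j (v(j) = (j + 1)*(-4) = (1 + j)*(-4) = -4 - 4*j)
K = -86940 (K = (-4 - 4*4)*4347 = (-4 - 16)*4347 = -20*4347 = -86940)
-29817 + K = -29817 - 86940 = -116757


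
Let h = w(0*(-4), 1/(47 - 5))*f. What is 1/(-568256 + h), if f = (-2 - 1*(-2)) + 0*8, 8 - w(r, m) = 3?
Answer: -1/568256 ≈ -1.7598e-6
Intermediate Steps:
w(r, m) = 5 (w(r, m) = 8 - 1*3 = 8 - 3 = 5)
f = 0 (f = (-2 + 2) + 0 = 0 + 0 = 0)
h = 0 (h = 5*0 = 0)
1/(-568256 + h) = 1/(-568256 + 0) = 1/(-568256) = -1/568256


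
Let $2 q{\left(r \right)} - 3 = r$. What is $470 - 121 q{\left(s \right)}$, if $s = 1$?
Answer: $228$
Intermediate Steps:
$q{\left(r \right)} = \frac{3}{2} + \frac{r}{2}$
$470 - 121 q{\left(s \right)} = 470 - 121 \left(\frac{3}{2} + \frac{1}{2} \cdot 1\right) = 470 - 121 \left(\frac{3}{2} + \frac{1}{2}\right) = 470 - 242 = 228$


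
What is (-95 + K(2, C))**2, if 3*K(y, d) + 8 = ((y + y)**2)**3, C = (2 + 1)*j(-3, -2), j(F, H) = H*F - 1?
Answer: 14462809/9 ≈ 1.6070e+6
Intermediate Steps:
j(F, H) = -1 + F*H (j(F, H) = F*H - 1 = -1 + F*H)
C = 15 (C = (2 + 1)*(-1 - 3*(-2)) = 3*(-1 + 6) = 3*5 = 15)
K(y, d) = -8/3 + 64*y**6/3 (K(y, d) = -8/3 + ((y + y)**2)**3/3 = -8/3 + ((2*y)**2)**3/3 = -8/3 + (4*y**2)**3/3 = -8/3 + (64*y**6)/3 = -8/3 + 64*y**6/3)
(-95 + K(2, C))**2 = (-95 + (-8/3 + (64/3)*2**6))**2 = (-95 + (-8/3 + (64/3)*64))**2 = (-95 + (-8/3 + 4096/3))**2 = (-95 + 4088/3)**2 = (3803/3)**2 = 14462809/9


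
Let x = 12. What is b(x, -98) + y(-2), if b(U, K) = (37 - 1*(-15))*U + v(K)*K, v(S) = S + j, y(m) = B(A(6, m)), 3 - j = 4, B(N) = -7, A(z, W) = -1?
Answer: 10319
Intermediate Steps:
j = -1 (j = 3 - 1*4 = 3 - 4 = -1)
y(m) = -7
v(S) = -1 + S (v(S) = S - 1 = -1 + S)
b(U, K) = 52*U + K*(-1 + K) (b(U, K) = (37 - 1*(-15))*U + (-1 + K)*K = (37 + 15)*U + K*(-1 + K) = 52*U + K*(-1 + K))
b(x, -98) + y(-2) = (52*12 - 98*(-1 - 98)) - 7 = (624 - 98*(-99)) - 7 = (624 + 9702) - 7 = 10326 - 7 = 10319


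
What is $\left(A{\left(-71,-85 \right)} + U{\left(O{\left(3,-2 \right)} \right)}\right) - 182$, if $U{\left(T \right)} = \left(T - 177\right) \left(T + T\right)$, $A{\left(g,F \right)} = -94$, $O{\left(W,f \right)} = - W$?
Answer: $804$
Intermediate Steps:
$U{\left(T \right)} = 2 T \left(-177 + T\right)$ ($U{\left(T \right)} = \left(-177 + T\right) 2 T = 2 T \left(-177 + T\right)$)
$\left(A{\left(-71,-85 \right)} + U{\left(O{\left(3,-2 \right)} \right)}\right) - 182 = \left(-94 + 2 \left(\left(-1\right) 3\right) \left(-177 - 3\right)\right) - 182 = \left(-94 + 2 \left(-3\right) \left(-177 - 3\right)\right) - 182 = \left(-94 + 2 \left(-3\right) \left(-180\right)\right) - 182 = \left(-94 + 1080\right) - 182 = 986 - 182 = 804$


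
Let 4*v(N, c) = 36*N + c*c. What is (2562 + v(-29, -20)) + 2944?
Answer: 5345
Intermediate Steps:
v(N, c) = 9*N + c²/4 (v(N, c) = (36*N + c*c)/4 = (36*N + c²)/4 = (c² + 36*N)/4 = 9*N + c²/4)
(2562 + v(-29, -20)) + 2944 = (2562 + (9*(-29) + (¼)*(-20)²)) + 2944 = (2562 + (-261 + (¼)*400)) + 2944 = (2562 + (-261 + 100)) + 2944 = (2562 - 161) + 2944 = 2401 + 2944 = 5345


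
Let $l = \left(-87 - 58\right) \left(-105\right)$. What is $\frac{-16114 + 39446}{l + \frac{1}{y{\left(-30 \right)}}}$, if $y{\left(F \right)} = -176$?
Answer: $\frac{4106432}{2679599} \approx 1.5325$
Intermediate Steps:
$l = 15225$ ($l = \left(-145\right) \left(-105\right) = 15225$)
$\frac{-16114 + 39446}{l + \frac{1}{y{\left(-30 \right)}}} = \frac{-16114 + 39446}{15225 + \frac{1}{-176}} = \frac{23332}{15225 - \frac{1}{176}} = \frac{23332}{\frac{2679599}{176}} = 23332 \cdot \frac{176}{2679599} = \frac{4106432}{2679599}$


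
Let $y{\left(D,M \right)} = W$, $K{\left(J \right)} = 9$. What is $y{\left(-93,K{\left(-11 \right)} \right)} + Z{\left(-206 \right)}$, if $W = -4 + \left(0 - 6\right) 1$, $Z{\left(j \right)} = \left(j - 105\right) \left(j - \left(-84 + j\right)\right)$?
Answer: $-26134$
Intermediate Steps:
$Z{\left(j \right)} = -8820 + 84 j$ ($Z{\left(j \right)} = \left(-105 + j\right) 84 = -8820 + 84 j$)
$W = -10$ ($W = -4 + \left(0 - 6\right) 1 = -4 - 6 = -10$)
$y{\left(D,M \right)} = -10$
$y{\left(-93,K{\left(-11 \right)} \right)} + Z{\left(-206 \right)} = -10 + \left(-8820 + 84 \left(-206\right)\right) = -10 - 26124 = -26134$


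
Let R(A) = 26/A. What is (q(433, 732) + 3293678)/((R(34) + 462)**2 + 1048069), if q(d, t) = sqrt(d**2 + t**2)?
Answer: 475936471/182390815 + 289*sqrt(723313)/364781630 ≈ 2.6101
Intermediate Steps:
(q(433, 732) + 3293678)/((R(34) + 462)**2 + 1048069) = (sqrt(433**2 + 732**2) + 3293678)/((26/34 + 462)**2 + 1048069) = (sqrt(187489 + 535824) + 3293678)/((26*(1/34) + 462)**2 + 1048069) = (sqrt(723313) + 3293678)/((13/17 + 462)**2 + 1048069) = (3293678 + sqrt(723313))/((7867/17)**2 + 1048069) = (3293678 + sqrt(723313))/(61889689/289 + 1048069) = (3293678 + sqrt(723313))/(364781630/289) = (3293678 + sqrt(723313))*(289/364781630) = 475936471/182390815 + 289*sqrt(723313)/364781630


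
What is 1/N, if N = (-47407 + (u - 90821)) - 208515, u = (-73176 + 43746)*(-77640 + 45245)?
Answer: 1/953038107 ≈ 1.0493e-9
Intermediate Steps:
u = 953384850 (u = -29430*(-32395) = 953384850)
N = 953038107 (N = (-47407 + (953384850 - 90821)) - 208515 = (-47407 + 953294029) - 208515 = 953246622 - 208515 = 953038107)
1/N = 1/953038107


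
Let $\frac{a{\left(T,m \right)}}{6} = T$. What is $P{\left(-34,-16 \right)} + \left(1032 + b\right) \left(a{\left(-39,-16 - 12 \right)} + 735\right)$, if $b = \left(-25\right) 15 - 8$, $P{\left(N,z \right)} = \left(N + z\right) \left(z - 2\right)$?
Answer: $326049$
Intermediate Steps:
$P{\left(N,z \right)} = \left(-2 + z\right) \left(N + z\right)$ ($P{\left(N,z \right)} = \left(N + z\right) \left(-2 + z\right) = \left(-2 + z\right) \left(N + z\right)$)
$a{\left(T,m \right)} = 6 T$
$b = -383$ ($b = -375 - 8 = -383$)
$P{\left(-34,-16 \right)} + \left(1032 + b\right) \left(a{\left(-39,-16 - 12 \right)} + 735\right) = \left(\left(-16\right)^{2} - -68 - -32 - -544\right) + \left(1032 - 383\right) \left(6 \left(-39\right) + 735\right) = \left(256 + 68 + 32 + 544\right) + 649 \left(-234 + 735\right) = 900 + 649 \cdot 501 = 900 + 325149 = 326049$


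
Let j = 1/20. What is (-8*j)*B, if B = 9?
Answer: -18/5 ≈ -3.6000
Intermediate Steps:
j = 1/20 ≈ 0.050000
(-8*j)*B = -8*1/20*9 = -⅖*9 = -18/5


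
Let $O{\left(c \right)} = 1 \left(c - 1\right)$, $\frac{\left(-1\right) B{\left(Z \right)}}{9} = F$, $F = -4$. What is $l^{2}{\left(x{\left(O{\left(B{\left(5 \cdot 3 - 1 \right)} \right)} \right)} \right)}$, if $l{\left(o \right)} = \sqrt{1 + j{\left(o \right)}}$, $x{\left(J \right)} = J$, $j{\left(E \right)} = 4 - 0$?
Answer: $5$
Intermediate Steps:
$j{\left(E \right)} = 4$ ($j{\left(E \right)} = 4 + 0 = 4$)
$B{\left(Z \right)} = 36$ ($B{\left(Z \right)} = \left(-9\right) \left(-4\right) = 36$)
$O{\left(c \right)} = -1 + c$ ($O{\left(c \right)} = 1 \left(-1 + c\right) = -1 + c$)
$l{\left(o \right)} = \sqrt{5}$ ($l{\left(o \right)} = \sqrt{1 + 4} = \sqrt{5}$)
$l^{2}{\left(x{\left(O{\left(B{\left(5 \cdot 3 - 1 \right)} \right)} \right)} \right)} = \left(\sqrt{5}\right)^{2} = 5$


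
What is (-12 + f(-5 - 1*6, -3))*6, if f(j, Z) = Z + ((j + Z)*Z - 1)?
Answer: 156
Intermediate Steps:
f(j, Z) = -1 + Z + Z*(Z + j) (f(j, Z) = Z + ((Z + j)*Z - 1) = Z + (Z*(Z + j) - 1) = Z + (-1 + Z*(Z + j)) = -1 + Z + Z*(Z + j))
(-12 + f(-5 - 1*6, -3))*6 = (-12 + (-1 - 3 + (-3)**2 - 3*(-5 - 1*6)))*6 = (-12 + (-1 - 3 + 9 - 3*(-5 - 6)))*6 = (-12 + (-1 - 3 + 9 - 3*(-11)))*6 = (-12 + (-1 - 3 + 9 + 33))*6 = (-12 + 38)*6 = 26*6 = 156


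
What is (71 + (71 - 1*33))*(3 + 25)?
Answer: 3052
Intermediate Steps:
(71 + (71 - 1*33))*(3 + 25) = (71 + (71 - 33))*28 = (71 + 38)*28 = 109*28 = 3052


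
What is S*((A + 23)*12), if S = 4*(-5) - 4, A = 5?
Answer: -8064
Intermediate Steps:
S = -24 (S = -20 - 4 = -24)
S*((A + 23)*12) = -24*(5 + 23)*12 = -672*12 = -24*336 = -8064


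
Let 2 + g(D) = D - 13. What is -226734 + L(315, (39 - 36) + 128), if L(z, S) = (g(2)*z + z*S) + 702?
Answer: -188862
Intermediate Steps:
g(D) = -15 + D (g(D) = -2 + (D - 13) = -2 + (-13 + D) = -15 + D)
L(z, S) = 702 - 13*z + S*z (L(z, S) = ((-15 + 2)*z + z*S) + 702 = (-13*z + S*z) + 702 = 702 - 13*z + S*z)
-226734 + L(315, (39 - 36) + 128) = -226734 + (702 - 13*315 + ((39 - 36) + 128)*315) = -226734 + (702 - 4095 + (3 + 128)*315) = -226734 + (702 - 4095 + 131*315) = -226734 + (702 - 4095 + 41265) = -226734 + 37872 = -188862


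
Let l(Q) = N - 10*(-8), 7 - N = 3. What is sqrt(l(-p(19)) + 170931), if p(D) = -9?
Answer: sqrt(171015) ≈ 413.54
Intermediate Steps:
N = 4 (N = 7 - 1*3 = 7 - 3 = 4)
l(Q) = 84 (l(Q) = 4 - 10*(-8) = 4 + 80 = 84)
sqrt(l(-p(19)) + 170931) = sqrt(84 + 170931) = sqrt(171015)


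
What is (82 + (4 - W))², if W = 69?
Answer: 289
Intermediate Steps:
(82 + (4 - W))² = (82 + (4 - 1*69))² = (82 + (4 - 69))² = (82 - 65)² = 17² = 289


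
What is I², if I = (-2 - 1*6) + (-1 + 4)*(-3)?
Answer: 289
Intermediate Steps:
I = -17 (I = (-2 - 6) + 3*(-3) = -8 - 9 = -17)
I² = (-17)² = 289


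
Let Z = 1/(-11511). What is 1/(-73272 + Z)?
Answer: -11511/843433993 ≈ -1.3648e-5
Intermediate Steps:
Z = -1/11511 ≈ -8.6873e-5
1/(-73272 + Z) = 1/(-73272 - 1/11511) = 1/(-843433993/11511) = -11511/843433993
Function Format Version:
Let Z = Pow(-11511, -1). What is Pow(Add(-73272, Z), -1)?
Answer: Rational(-11511, 843433993) ≈ -1.3648e-5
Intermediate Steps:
Z = Rational(-1, 11511) ≈ -8.6873e-5
Pow(Add(-73272, Z), -1) = Pow(Add(-73272, Rational(-1, 11511)), -1) = Pow(Rational(-843433993, 11511), -1) = Rational(-11511, 843433993)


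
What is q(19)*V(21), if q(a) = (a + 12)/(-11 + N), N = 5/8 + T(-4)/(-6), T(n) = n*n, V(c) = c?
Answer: -15624/313 ≈ -49.917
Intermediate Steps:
T(n) = n**2
N = -49/24 (N = 5/8 + (-4)**2/(-6) = 5*(1/8) + 16*(-1/6) = 5/8 - 8/3 = -49/24 ≈ -2.0417)
q(a) = -288/313 - 24*a/313 (q(a) = (a + 12)/(-11 - 49/24) = (12 + a)/(-313/24) = (12 + a)*(-24/313) = -288/313 - 24*a/313)
q(19)*V(21) = (-288/313 - 24/313*19)*21 = (-288/313 - 456/313)*21 = -744/313*21 = -15624/313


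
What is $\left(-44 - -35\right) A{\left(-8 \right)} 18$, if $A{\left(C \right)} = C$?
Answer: $1296$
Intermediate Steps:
$\left(-44 - -35\right) A{\left(-8 \right)} 18 = \left(-44 - -35\right) \left(-8\right) 18 = \left(-44 + 35\right) \left(-8\right) 18 = \left(-9\right) \left(-8\right) 18 = 72 \cdot 18 = 1296$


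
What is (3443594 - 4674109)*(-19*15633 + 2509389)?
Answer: -2722344626430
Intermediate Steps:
(3443594 - 4674109)*(-19*15633 + 2509389) = -1230515*(-297027 + 2509389) = -1230515*2212362 = -2722344626430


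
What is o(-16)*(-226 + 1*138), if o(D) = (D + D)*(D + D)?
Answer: -90112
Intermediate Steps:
o(D) = 4*D² (o(D) = (2*D)*(2*D) = 4*D²)
o(-16)*(-226 + 1*138) = (4*(-16)²)*(-226 + 1*138) = (4*256)*(-226 + 138) = 1024*(-88) = -90112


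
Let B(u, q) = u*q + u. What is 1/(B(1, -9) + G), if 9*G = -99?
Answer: -1/19 ≈ -0.052632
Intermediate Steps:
G = -11 (G = (1/9)*(-99) = -11)
B(u, q) = u + q*u (B(u, q) = q*u + u = u + q*u)
1/(B(1, -9) + G) = 1/(1*(1 - 9) - 11) = 1/(1*(-8) - 11) = 1/(-8 - 11) = 1/(-19) = -1/19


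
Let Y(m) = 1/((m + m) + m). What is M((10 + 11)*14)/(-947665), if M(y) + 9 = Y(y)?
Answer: 7937/835840530 ≈ 9.4958e-6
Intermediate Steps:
Y(m) = 1/(3*m) (Y(m) = 1/(2*m + m) = 1/(3*m))
M(y) = -9 + 1/(3*y)
M((10 + 11)*14)/(-947665) = (-9 + 1/(3*(((10 + 11)*14))))/(-947665) = (-9 + 1/(3*((21*14))))*(-1/947665) = (-9 + (⅓)/294)*(-1/947665) = (-9 + (⅓)*(1/294))*(-1/947665) = (-9 + 1/882)*(-1/947665) = -7937/882*(-1/947665) = 7937/835840530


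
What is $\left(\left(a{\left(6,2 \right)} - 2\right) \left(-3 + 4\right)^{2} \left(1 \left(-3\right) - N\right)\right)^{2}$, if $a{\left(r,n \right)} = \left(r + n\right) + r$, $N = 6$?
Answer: $11664$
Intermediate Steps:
$a{\left(r,n \right)} = n + 2 r$ ($a{\left(r,n \right)} = \left(n + r\right) + r = n + 2 r$)
$\left(\left(a{\left(6,2 \right)} - 2\right) \left(-3 + 4\right)^{2} \left(1 \left(-3\right) - N\right)\right)^{2} = \left(\left(\left(2 + 2 \cdot 6\right) - 2\right) \left(-3 + 4\right)^{2} \left(1 \left(-3\right) - 6\right)\right)^{2} = \left(\left(\left(2 + 12\right) - 2\right) 1^{2} \left(-3 - 6\right)\right)^{2} = \left(\left(14 - 2\right) 1 \left(-9\right)\right)^{2} = \left(12 \cdot 1 \left(-9\right)\right)^{2} = \left(12 \left(-9\right)\right)^{2} = \left(-108\right)^{2} = 11664$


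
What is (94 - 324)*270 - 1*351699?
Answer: -413799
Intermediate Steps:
(94 - 324)*270 - 1*351699 = -230*270 - 351699 = -62100 - 351699 = -413799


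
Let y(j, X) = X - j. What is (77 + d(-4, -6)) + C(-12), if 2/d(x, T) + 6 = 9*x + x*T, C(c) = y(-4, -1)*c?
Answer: 368/9 ≈ 40.889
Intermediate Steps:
C(c) = 3*c (C(c) = (-1 - 1*(-4))*c = (-1 + 4)*c = 3*c)
d(x, T) = 2/(-6 + 9*x + T*x) (d(x, T) = 2/(-6 + (9*x + x*T)) = 2/(-6 + (9*x + T*x)) = 2/(-6 + 9*x + T*x))
(77 + d(-4, -6)) + C(-12) = (77 + 2/(-6 + 9*(-4) - 6*(-4))) + 3*(-12) = (77 + 2/(-6 - 36 + 24)) - 36 = (77 + 2/(-18)) - 36 = (77 + 2*(-1/18)) - 36 = (77 - ⅑) - 36 = 692/9 - 36 = 368/9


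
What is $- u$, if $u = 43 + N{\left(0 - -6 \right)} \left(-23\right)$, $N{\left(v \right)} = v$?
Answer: $95$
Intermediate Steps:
$u = -95$ ($u = 43 + \left(0 - -6\right) \left(-23\right) = 43 + \left(0 + 6\right) \left(-23\right) = 43 + 6 \left(-23\right) = 43 - 138 = -95$)
$- u = \left(-1\right) \left(-95\right) = 95$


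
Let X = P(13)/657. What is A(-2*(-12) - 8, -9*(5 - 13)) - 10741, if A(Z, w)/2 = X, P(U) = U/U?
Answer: -7056835/657 ≈ -10741.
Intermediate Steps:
P(U) = 1
X = 1/657 ≈ 0.0015221
A(Z, w) = 2/657 (A(Z, w) = 2*(1/657) = 2/657)
A(-2*(-12) - 8, -9*(5 - 13)) - 10741 = 2/657 - 10741 = -7056835/657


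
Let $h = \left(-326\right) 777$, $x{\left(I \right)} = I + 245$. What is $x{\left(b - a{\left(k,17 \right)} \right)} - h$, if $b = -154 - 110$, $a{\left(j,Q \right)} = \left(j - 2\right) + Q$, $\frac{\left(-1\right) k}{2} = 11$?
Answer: $253290$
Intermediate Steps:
$k = -22$ ($k = \left(-2\right) 11 = -22$)
$a{\left(j,Q \right)} = -2 + Q + j$ ($a{\left(j,Q \right)} = \left(-2 + j\right) + Q = -2 + Q + j$)
$b = -264$ ($b = -154 - 110 = -264$)
$x{\left(I \right)} = 245 + I$
$h = -253302$
$x{\left(b - a{\left(k,17 \right)} \right)} - h = \left(245 - 257\right) - -253302 = \left(245 - 257\right) + 253302 = -12 + 253302 = 253290$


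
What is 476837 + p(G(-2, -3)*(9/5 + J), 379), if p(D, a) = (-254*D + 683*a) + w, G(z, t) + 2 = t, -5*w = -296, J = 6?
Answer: 3728296/5 ≈ 7.4566e+5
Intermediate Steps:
w = 296/5 (w = -1/5*(-296) = 296/5 ≈ 59.200)
G(z, t) = -2 + t
p(D, a) = 296/5 - 254*D + 683*a (p(D, a) = (-254*D + 683*a) + 296/5 = 296/5 - 254*D + 683*a)
476837 + p(G(-2, -3)*(9/5 + J), 379) = 476837 + (296/5 - 254*(-2 - 3)*(9/5 + 6) + 683*379) = 476837 + (296/5 - (-1270)*(9*(1/5) + 6) + 258857) = 476837 + (296/5 - (-1270)*(9/5 + 6) + 258857) = 476837 + (296/5 - (-1270)*39/5 + 258857) = 476837 + (296/5 - 254*(-39) + 258857) = 476837 + (296/5 + 9906 + 258857) = 476837 + 1344111/5 = 3728296/5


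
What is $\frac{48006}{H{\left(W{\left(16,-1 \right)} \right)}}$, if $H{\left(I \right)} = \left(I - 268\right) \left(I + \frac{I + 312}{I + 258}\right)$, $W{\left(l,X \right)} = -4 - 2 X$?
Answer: $\frac{113792}{505} \approx 225.33$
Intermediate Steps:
$H{\left(I \right)} = \left(-268 + I\right) \left(I + \frac{312 + I}{258 + I}\right)$
$\frac{48006}{H{\left(W{\left(16,-1 \right)} \right)}} = \frac{48006}{\frac{1}{258 - 2} \left(-83616 + \left(-4 - -2\right)^{3} - 69100 \left(-4 - -2\right) - 9 \left(-4 - -2\right)^{2}\right)} = \frac{48006}{\frac{1}{258 + \left(-4 + 2\right)} \left(-83616 + \left(-4 + 2\right)^{3} - 69100 \left(-4 + 2\right) - 9 \left(-4 + 2\right)^{2}\right)} = \frac{48006}{\frac{1}{258 - 2} \left(-83616 + \left(-2\right)^{3} - -138200 - 9 \left(-2\right)^{2}\right)} = \frac{48006}{\frac{1}{256} \left(-83616 - 8 + 138200 - 36\right)} = \frac{48006}{\frac{1}{256} \cdot 54540} = \frac{48006}{\frac{13635}{64}} = 48006 \cdot \frac{64}{13635} = \frac{113792}{505}$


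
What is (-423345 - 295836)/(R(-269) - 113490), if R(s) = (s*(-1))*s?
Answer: 719181/185851 ≈ 3.8697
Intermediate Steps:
R(s) = -s² (R(s) = (-s)*s = -s²)
(-423345 - 295836)/(R(-269) - 113490) = (-423345 - 295836)/(-1*(-269)² - 113490) = -719181/(-1*72361 - 113490) = -719181/(-72361 - 113490) = -719181/(-185851) = -719181*(-1/185851) = 719181/185851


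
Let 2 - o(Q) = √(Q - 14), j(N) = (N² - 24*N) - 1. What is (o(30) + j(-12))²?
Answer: 184041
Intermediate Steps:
j(N) = -1 + N² - 24*N
o(Q) = 2 - √(-14 + Q) (o(Q) = 2 - √(Q - 14) = 2 - √(-14 + Q))
(o(30) + j(-12))² = ((2 - √(-14 + 30)) + (-1 + (-12)² - 24*(-12)))² = ((2 - √16) + (-1 + 144 + 288))² = ((2 - 1*4) + 431)² = ((2 - 4) + 431)² = (-2 + 431)² = 429² = 184041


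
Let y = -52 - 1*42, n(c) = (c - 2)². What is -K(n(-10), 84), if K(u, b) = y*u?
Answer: 13536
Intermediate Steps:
n(c) = (-2 + c)²
y = -94 (y = -52 - 42 = -94)
K(u, b) = -94*u
-K(n(-10), 84) = -(-94)*(-2 - 10)² = -(-94)*(-12)² = -(-94)*144 = -1*(-13536) = 13536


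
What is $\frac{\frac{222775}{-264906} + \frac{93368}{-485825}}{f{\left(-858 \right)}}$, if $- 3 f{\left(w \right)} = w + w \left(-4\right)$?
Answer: $\frac{132963407783}{110422847492100} \approx 0.0012041$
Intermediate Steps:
$f{\left(w \right)} = w$ ($f{\left(w \right)} = - \frac{w + w \left(-4\right)}{3} = - \frac{w - 4 w}{3} = - \frac{\left(-3\right) w}{3} = w$)
$\frac{\frac{222775}{-264906} + \frac{93368}{-485825}}{f{\left(-858 \right)}} = \frac{\frac{222775}{-264906} + \frac{93368}{-485825}}{-858} = \left(222775 \left(- \frac{1}{264906}\right) + 93368 \left(- \frac{1}{485825}\right)\right) \left(- \frac{1}{858}\right) = \left(- \frac{222775}{264906} - \frac{93368}{485825}\right) \left(- \frac{1}{858}\right) = \left(- \frac{132963407783}{128697957450}\right) \left(- \frac{1}{858}\right) = \frac{132963407783}{110422847492100}$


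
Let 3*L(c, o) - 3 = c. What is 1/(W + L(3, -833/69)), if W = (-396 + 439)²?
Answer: 1/1851 ≈ 0.00054025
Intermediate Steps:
L(c, o) = 1 + c/3
W = 1849 (W = 43² = 1849)
1/(W + L(3, -833/69)) = 1/(1849 + (1 + (⅓)*3)) = 1/(1849 + (1 + 1)) = 1/(1849 + 2) = 1/1851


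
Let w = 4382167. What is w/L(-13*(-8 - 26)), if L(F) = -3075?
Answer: -4382167/3075 ≈ -1425.1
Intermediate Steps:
w/L(-13*(-8 - 26)) = 4382167/(-3075) = 4382167*(-1/3075) = -4382167/3075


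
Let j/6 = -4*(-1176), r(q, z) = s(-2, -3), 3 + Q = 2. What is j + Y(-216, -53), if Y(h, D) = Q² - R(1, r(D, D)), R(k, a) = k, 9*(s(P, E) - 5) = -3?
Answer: 28224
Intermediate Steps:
s(P, E) = 14/3 (s(P, E) = 5 + (⅑)*(-3) = 5 - ⅓ = 14/3)
Q = -1 (Q = -3 + 2 = -1)
r(q, z) = 14/3
j = 28224 (j = 6*(-4*(-1176)) = 6*4704 = 28224)
Y(h, D) = 0 (Y(h, D) = (-1)² - 1*1 = 1 - 1 = 0)
j + Y(-216, -53) = 28224 + 0 = 28224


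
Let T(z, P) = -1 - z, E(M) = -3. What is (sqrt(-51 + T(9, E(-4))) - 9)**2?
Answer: (9 - I*sqrt(61))**2 ≈ 20.0 - 140.58*I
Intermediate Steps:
(sqrt(-51 + T(9, E(-4))) - 9)**2 = (sqrt(-51 + (-1 - 1*9)) - 9)**2 = (sqrt(-51 + (-1 - 9)) - 9)**2 = (sqrt(-51 - 10) - 9)**2 = (sqrt(-61) - 9)**2 = (I*sqrt(61) - 9)**2 = (-9 + I*sqrt(61))**2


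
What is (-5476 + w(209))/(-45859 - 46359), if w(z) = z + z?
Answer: 2529/46109 ≈ 0.054848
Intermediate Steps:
w(z) = 2*z
(-5476 + w(209))/(-45859 - 46359) = (-5476 + 2*209)/(-45859 - 46359) = (-5476 + 418)/(-92218) = -5058*(-1/92218) = 2529/46109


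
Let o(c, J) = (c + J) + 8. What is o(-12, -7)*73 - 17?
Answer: -820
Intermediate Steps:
o(c, J) = 8 + J + c (o(c, J) = (J + c) + 8 = 8 + J + c)
o(-12, -7)*73 - 17 = (8 - 7 - 12)*73 - 17 = -11*73 - 17 = -803 - 17 = -820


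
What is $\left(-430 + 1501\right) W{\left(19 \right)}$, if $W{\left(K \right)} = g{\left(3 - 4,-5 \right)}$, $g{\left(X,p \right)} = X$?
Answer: $-1071$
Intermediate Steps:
$W{\left(K \right)} = -1$ ($W{\left(K \right)} = 3 - 4 = -1$)
$\left(-430 + 1501\right) W{\left(19 \right)} = \left(-430 + 1501\right) \left(-1\right) = 1071 \left(-1\right) = -1071$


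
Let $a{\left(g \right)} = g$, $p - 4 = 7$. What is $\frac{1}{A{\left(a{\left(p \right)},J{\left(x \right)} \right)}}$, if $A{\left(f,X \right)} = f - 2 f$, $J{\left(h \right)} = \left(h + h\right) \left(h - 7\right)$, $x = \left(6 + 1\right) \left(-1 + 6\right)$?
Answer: $- \frac{1}{11} \approx -0.090909$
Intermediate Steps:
$p = 11$ ($p = 4 + 7 = 11$)
$x = 35$ ($x = 7 \cdot 5 = 35$)
$J{\left(h \right)} = 2 h \left(-7 + h\right)$
$A{\left(f,X \right)} = - f$
$\frac{1}{A{\left(a{\left(p \right)},J{\left(x \right)} \right)}} = \frac{1}{\left(-1\right) 11} = \frac{1}{-11} = - \frac{1}{11}$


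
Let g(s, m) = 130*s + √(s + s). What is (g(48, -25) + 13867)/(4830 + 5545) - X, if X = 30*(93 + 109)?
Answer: -62852393/10375 + 4*√6/10375 ≈ -6058.1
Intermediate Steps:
g(s, m) = 130*s + √2*√s (g(s, m) = 130*s + √(2*s) = 130*s + √2*√s)
X = 6060 (X = 30*202 = 6060)
(g(48, -25) + 13867)/(4830 + 5545) - X = ((130*48 + √2*√48) + 13867)/(4830 + 5545) - 1*6060 = ((6240 + √2*(4*√3)) + 13867)/10375 - 6060 = ((6240 + 4*√6) + 13867)*(1/10375) - 6060 = (20107 + 4*√6)*(1/10375) - 6060 = (20107/10375 + 4*√6/10375) - 6060 = -62852393/10375 + 4*√6/10375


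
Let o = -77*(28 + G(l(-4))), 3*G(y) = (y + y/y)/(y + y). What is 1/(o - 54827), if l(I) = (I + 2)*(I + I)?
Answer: -96/5471677 ≈ -1.7545e-5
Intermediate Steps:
l(I) = 2*I*(2 + I) (l(I) = (2 + I)*(2*I) = 2*I*(2 + I))
G(y) = (1 + y)/(6*y) (G(y) = ((y + y/y)/(y + y))/3 = ((y + 1)/((2*y)))/3 = ((1 + y)*(1/(2*y)))/3 = ((1 + y)/(2*y))/3 = (1 + y)/(6*y))
o = -208285/96 (o = -77*(28 + (1 + 2*(-4)*(2 - 4))/(6*((2*(-4)*(2 - 4))))) = -77*(28 + (1 + 2*(-4)*(-2))/(6*((2*(-4)*(-2))))) = -77*(28 + (⅙)*(1 + 16)/16) = -77*(28 + (⅙)*(1/16)*17) = -77*(28 + 17/96) = -77*2705/96 = -208285/96 ≈ -2169.6)
1/(o - 54827) = 1/(-208285/96 - 54827) = 1/(-5471677/96) = -96/5471677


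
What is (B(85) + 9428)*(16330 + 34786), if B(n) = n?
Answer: 486266508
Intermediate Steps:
(B(85) + 9428)*(16330 + 34786) = (85 + 9428)*(16330 + 34786) = 9513*51116 = 486266508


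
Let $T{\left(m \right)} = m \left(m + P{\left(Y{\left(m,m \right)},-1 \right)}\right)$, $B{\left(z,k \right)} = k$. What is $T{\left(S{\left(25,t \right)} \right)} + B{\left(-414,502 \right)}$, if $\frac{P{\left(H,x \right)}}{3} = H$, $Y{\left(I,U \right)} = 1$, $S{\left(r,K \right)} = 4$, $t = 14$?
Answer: $530$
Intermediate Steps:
$P{\left(H,x \right)} = 3 H$
$T{\left(m \right)} = m \left(3 + m\right)$ ($T{\left(m \right)} = m \left(m + 3 \cdot 1\right) = m \left(m + 3\right) = m \left(3 + m\right)$)
$T{\left(S{\left(25,t \right)} \right)} + B{\left(-414,502 \right)} = 4 \left(3 + 4\right) + 502 = 4 \cdot 7 + 502 = 28 + 502 = 530$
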